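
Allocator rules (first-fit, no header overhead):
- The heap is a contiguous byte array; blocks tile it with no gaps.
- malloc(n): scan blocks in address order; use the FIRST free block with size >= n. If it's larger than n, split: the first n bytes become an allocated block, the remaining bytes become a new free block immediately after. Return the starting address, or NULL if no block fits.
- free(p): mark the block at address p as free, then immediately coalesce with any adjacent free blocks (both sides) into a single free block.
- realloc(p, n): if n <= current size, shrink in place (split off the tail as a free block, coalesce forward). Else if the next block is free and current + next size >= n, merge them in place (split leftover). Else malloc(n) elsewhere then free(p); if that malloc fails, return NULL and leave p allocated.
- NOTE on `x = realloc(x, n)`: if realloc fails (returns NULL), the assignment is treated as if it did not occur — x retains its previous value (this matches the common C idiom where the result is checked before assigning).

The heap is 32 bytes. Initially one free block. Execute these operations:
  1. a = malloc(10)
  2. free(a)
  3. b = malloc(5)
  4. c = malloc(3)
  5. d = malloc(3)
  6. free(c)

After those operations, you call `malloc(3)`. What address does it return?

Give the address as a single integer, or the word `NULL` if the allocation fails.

Op 1: a = malloc(10) -> a = 0; heap: [0-9 ALLOC][10-31 FREE]
Op 2: free(a) -> (freed a); heap: [0-31 FREE]
Op 3: b = malloc(5) -> b = 0; heap: [0-4 ALLOC][5-31 FREE]
Op 4: c = malloc(3) -> c = 5; heap: [0-4 ALLOC][5-7 ALLOC][8-31 FREE]
Op 5: d = malloc(3) -> d = 8; heap: [0-4 ALLOC][5-7 ALLOC][8-10 ALLOC][11-31 FREE]
Op 6: free(c) -> (freed c); heap: [0-4 ALLOC][5-7 FREE][8-10 ALLOC][11-31 FREE]
malloc(3): first-fit scan over [0-4 ALLOC][5-7 FREE][8-10 ALLOC][11-31 FREE] -> 5

Answer: 5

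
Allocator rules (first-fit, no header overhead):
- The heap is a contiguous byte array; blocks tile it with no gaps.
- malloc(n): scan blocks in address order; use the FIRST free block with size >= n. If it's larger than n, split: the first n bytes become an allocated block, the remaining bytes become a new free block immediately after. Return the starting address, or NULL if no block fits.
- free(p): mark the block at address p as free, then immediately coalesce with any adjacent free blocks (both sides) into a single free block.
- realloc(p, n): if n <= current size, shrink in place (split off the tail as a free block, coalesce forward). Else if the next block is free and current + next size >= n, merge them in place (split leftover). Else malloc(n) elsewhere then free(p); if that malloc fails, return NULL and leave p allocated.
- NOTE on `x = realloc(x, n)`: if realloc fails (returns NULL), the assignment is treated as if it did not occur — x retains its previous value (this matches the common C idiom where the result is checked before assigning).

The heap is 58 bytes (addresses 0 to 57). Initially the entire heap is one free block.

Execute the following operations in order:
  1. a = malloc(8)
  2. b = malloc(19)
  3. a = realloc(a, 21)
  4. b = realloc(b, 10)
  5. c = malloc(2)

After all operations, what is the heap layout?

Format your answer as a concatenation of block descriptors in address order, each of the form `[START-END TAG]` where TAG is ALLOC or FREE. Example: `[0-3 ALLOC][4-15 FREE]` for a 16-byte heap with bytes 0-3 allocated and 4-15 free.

Answer: [0-1 ALLOC][2-7 FREE][8-17 ALLOC][18-26 FREE][27-47 ALLOC][48-57 FREE]

Derivation:
Op 1: a = malloc(8) -> a = 0; heap: [0-7 ALLOC][8-57 FREE]
Op 2: b = malloc(19) -> b = 8; heap: [0-7 ALLOC][8-26 ALLOC][27-57 FREE]
Op 3: a = realloc(a, 21) -> a = 27; heap: [0-7 FREE][8-26 ALLOC][27-47 ALLOC][48-57 FREE]
Op 4: b = realloc(b, 10) -> b = 8; heap: [0-7 FREE][8-17 ALLOC][18-26 FREE][27-47 ALLOC][48-57 FREE]
Op 5: c = malloc(2) -> c = 0; heap: [0-1 ALLOC][2-7 FREE][8-17 ALLOC][18-26 FREE][27-47 ALLOC][48-57 FREE]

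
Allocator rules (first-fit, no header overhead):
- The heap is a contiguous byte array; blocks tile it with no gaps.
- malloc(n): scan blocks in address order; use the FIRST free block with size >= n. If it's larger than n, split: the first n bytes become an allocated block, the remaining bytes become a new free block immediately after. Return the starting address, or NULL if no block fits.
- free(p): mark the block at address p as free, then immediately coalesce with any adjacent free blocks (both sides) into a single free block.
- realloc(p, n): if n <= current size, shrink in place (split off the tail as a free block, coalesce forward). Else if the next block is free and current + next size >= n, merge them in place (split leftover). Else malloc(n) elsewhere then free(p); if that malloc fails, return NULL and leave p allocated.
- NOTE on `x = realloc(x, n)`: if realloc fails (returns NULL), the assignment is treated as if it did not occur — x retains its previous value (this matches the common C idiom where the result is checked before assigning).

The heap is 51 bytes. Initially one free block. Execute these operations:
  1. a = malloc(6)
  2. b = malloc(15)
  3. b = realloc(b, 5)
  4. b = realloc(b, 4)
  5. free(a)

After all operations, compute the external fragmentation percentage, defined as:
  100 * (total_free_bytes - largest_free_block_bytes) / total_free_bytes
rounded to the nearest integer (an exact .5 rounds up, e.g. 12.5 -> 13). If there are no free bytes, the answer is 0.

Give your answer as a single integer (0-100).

Op 1: a = malloc(6) -> a = 0; heap: [0-5 ALLOC][6-50 FREE]
Op 2: b = malloc(15) -> b = 6; heap: [0-5 ALLOC][6-20 ALLOC][21-50 FREE]
Op 3: b = realloc(b, 5) -> b = 6; heap: [0-5 ALLOC][6-10 ALLOC][11-50 FREE]
Op 4: b = realloc(b, 4) -> b = 6; heap: [0-5 ALLOC][6-9 ALLOC][10-50 FREE]
Op 5: free(a) -> (freed a); heap: [0-5 FREE][6-9 ALLOC][10-50 FREE]
Free blocks: [6 41] total_free=47 largest=41 -> 100*(47-41)/47 = 600/47 ≈ 12.766 -> rounds to 13

Answer: 13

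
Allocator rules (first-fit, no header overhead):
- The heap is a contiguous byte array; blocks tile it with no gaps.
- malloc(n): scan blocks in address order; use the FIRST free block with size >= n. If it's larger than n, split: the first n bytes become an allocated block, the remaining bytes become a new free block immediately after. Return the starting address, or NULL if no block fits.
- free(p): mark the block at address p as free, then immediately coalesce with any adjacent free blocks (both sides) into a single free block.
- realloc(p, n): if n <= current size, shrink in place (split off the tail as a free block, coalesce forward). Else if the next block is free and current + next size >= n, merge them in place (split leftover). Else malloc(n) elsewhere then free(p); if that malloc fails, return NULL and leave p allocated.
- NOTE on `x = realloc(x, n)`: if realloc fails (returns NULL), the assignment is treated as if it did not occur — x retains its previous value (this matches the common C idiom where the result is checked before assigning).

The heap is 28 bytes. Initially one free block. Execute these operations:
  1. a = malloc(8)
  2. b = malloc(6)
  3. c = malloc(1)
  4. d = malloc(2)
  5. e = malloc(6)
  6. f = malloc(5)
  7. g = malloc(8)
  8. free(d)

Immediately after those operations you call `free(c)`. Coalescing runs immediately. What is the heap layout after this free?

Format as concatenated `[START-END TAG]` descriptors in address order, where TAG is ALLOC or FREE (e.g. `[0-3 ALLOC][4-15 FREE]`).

Answer: [0-7 ALLOC][8-13 ALLOC][14-16 FREE][17-22 ALLOC][23-27 ALLOC]

Derivation:
Op 1: a = malloc(8) -> a = 0; heap: [0-7 ALLOC][8-27 FREE]
Op 2: b = malloc(6) -> b = 8; heap: [0-7 ALLOC][8-13 ALLOC][14-27 FREE]
Op 3: c = malloc(1) -> c = 14; heap: [0-7 ALLOC][8-13 ALLOC][14-14 ALLOC][15-27 FREE]
Op 4: d = malloc(2) -> d = 15; heap: [0-7 ALLOC][8-13 ALLOC][14-14 ALLOC][15-16 ALLOC][17-27 FREE]
Op 5: e = malloc(6) -> e = 17; heap: [0-7 ALLOC][8-13 ALLOC][14-14 ALLOC][15-16 ALLOC][17-22 ALLOC][23-27 FREE]
Op 6: f = malloc(5) -> f = 23; heap: [0-7 ALLOC][8-13 ALLOC][14-14 ALLOC][15-16 ALLOC][17-22 ALLOC][23-27 ALLOC]
Op 7: g = malloc(8) -> g = NULL; heap: [0-7 ALLOC][8-13 ALLOC][14-14 ALLOC][15-16 ALLOC][17-22 ALLOC][23-27 ALLOC]
Op 8: free(d) -> (freed d); heap: [0-7 ALLOC][8-13 ALLOC][14-14 ALLOC][15-16 FREE][17-22 ALLOC][23-27 ALLOC]
free(c): c = 14 -> block [14-14 ALLOC]; mark free, coalesce with adjacent free neighbors -> [0-7 ALLOC][8-13 ALLOC][14-16 FREE][17-22 ALLOC][23-27 ALLOC]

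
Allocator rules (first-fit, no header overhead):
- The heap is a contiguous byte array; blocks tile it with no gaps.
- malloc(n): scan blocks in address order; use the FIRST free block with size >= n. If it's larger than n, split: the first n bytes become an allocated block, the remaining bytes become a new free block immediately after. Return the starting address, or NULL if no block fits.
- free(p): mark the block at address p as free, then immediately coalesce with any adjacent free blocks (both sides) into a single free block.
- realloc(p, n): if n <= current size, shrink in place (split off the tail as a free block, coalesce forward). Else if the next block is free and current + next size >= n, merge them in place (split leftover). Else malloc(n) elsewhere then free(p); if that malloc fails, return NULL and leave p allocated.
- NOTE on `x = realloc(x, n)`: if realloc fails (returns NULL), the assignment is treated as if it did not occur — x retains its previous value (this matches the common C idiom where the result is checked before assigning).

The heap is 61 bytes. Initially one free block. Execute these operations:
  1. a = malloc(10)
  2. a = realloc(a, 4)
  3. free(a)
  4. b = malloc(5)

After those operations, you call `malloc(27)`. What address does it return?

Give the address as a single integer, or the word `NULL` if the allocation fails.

Op 1: a = malloc(10) -> a = 0; heap: [0-9 ALLOC][10-60 FREE]
Op 2: a = realloc(a, 4) -> a = 0; heap: [0-3 ALLOC][4-60 FREE]
Op 3: free(a) -> (freed a); heap: [0-60 FREE]
Op 4: b = malloc(5) -> b = 0; heap: [0-4 ALLOC][5-60 FREE]
malloc(27): first-fit scan over [0-4 ALLOC][5-60 FREE] -> 5

Answer: 5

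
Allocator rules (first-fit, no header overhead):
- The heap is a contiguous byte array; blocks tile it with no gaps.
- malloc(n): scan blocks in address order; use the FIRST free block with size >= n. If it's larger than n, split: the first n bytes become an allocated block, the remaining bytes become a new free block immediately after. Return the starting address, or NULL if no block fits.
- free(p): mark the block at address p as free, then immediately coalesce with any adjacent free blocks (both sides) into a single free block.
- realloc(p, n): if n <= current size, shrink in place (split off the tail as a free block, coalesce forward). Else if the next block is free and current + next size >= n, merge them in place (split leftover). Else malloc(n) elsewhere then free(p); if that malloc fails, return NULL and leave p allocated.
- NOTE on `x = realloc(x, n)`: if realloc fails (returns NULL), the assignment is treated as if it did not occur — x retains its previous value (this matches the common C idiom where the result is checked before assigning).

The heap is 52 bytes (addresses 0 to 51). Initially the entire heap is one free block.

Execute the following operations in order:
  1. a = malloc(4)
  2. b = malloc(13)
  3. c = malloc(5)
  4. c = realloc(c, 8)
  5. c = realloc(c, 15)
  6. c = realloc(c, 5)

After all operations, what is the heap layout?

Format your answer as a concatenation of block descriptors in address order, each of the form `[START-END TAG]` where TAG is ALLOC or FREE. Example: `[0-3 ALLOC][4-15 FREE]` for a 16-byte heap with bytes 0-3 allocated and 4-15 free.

Op 1: a = malloc(4) -> a = 0; heap: [0-3 ALLOC][4-51 FREE]
Op 2: b = malloc(13) -> b = 4; heap: [0-3 ALLOC][4-16 ALLOC][17-51 FREE]
Op 3: c = malloc(5) -> c = 17; heap: [0-3 ALLOC][4-16 ALLOC][17-21 ALLOC][22-51 FREE]
Op 4: c = realloc(c, 8) -> c = 17; heap: [0-3 ALLOC][4-16 ALLOC][17-24 ALLOC][25-51 FREE]
Op 5: c = realloc(c, 15) -> c = 17; heap: [0-3 ALLOC][4-16 ALLOC][17-31 ALLOC][32-51 FREE]
Op 6: c = realloc(c, 5) -> c = 17; heap: [0-3 ALLOC][4-16 ALLOC][17-21 ALLOC][22-51 FREE]

Answer: [0-3 ALLOC][4-16 ALLOC][17-21 ALLOC][22-51 FREE]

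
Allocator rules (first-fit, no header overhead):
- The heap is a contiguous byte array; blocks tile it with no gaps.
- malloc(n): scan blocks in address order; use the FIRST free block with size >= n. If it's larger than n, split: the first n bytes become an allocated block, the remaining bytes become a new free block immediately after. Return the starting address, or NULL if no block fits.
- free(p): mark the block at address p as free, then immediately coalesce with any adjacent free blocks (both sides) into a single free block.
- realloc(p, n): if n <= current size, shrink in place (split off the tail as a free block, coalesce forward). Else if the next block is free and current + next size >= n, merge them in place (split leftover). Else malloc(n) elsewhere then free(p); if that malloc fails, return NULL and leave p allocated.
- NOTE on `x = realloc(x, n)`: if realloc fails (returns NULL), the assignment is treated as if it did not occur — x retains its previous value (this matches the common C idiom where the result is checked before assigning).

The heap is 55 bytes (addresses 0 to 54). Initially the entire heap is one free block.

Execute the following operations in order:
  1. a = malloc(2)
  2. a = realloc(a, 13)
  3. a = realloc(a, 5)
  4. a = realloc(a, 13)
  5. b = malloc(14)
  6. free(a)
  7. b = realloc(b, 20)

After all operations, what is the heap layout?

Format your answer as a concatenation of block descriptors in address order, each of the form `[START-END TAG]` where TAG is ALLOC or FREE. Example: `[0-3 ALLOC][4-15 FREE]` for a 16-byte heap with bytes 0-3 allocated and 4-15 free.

Answer: [0-12 FREE][13-32 ALLOC][33-54 FREE]

Derivation:
Op 1: a = malloc(2) -> a = 0; heap: [0-1 ALLOC][2-54 FREE]
Op 2: a = realloc(a, 13) -> a = 0; heap: [0-12 ALLOC][13-54 FREE]
Op 3: a = realloc(a, 5) -> a = 0; heap: [0-4 ALLOC][5-54 FREE]
Op 4: a = realloc(a, 13) -> a = 0; heap: [0-12 ALLOC][13-54 FREE]
Op 5: b = malloc(14) -> b = 13; heap: [0-12 ALLOC][13-26 ALLOC][27-54 FREE]
Op 6: free(a) -> (freed a); heap: [0-12 FREE][13-26 ALLOC][27-54 FREE]
Op 7: b = realloc(b, 20) -> b = 13; heap: [0-12 FREE][13-32 ALLOC][33-54 FREE]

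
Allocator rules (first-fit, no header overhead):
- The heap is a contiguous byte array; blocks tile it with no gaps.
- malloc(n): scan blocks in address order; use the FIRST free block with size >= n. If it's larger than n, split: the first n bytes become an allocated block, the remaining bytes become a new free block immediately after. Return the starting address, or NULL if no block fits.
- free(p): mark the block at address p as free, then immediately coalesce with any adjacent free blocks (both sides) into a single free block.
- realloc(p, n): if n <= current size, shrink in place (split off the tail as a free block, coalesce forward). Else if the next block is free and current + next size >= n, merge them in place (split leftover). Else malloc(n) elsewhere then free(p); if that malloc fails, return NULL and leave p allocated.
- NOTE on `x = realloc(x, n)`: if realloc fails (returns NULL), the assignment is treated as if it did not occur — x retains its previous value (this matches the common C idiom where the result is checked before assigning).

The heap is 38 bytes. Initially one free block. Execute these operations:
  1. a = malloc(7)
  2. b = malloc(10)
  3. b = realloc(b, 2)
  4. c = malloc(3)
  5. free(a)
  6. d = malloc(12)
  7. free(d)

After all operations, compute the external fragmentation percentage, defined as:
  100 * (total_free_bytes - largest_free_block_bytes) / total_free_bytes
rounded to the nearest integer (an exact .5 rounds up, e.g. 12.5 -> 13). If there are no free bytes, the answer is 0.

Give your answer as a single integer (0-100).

Op 1: a = malloc(7) -> a = 0; heap: [0-6 ALLOC][7-37 FREE]
Op 2: b = malloc(10) -> b = 7; heap: [0-6 ALLOC][7-16 ALLOC][17-37 FREE]
Op 3: b = realloc(b, 2) -> b = 7; heap: [0-6 ALLOC][7-8 ALLOC][9-37 FREE]
Op 4: c = malloc(3) -> c = 9; heap: [0-6 ALLOC][7-8 ALLOC][9-11 ALLOC][12-37 FREE]
Op 5: free(a) -> (freed a); heap: [0-6 FREE][7-8 ALLOC][9-11 ALLOC][12-37 FREE]
Op 6: d = malloc(12) -> d = 12; heap: [0-6 FREE][7-8 ALLOC][9-11 ALLOC][12-23 ALLOC][24-37 FREE]
Op 7: free(d) -> (freed d); heap: [0-6 FREE][7-8 ALLOC][9-11 ALLOC][12-37 FREE]
Free blocks: [7 26] total_free=33 largest=26 -> 100*(33-26)/33 = 700/33 ≈ 21.212 -> rounds to 21

Answer: 21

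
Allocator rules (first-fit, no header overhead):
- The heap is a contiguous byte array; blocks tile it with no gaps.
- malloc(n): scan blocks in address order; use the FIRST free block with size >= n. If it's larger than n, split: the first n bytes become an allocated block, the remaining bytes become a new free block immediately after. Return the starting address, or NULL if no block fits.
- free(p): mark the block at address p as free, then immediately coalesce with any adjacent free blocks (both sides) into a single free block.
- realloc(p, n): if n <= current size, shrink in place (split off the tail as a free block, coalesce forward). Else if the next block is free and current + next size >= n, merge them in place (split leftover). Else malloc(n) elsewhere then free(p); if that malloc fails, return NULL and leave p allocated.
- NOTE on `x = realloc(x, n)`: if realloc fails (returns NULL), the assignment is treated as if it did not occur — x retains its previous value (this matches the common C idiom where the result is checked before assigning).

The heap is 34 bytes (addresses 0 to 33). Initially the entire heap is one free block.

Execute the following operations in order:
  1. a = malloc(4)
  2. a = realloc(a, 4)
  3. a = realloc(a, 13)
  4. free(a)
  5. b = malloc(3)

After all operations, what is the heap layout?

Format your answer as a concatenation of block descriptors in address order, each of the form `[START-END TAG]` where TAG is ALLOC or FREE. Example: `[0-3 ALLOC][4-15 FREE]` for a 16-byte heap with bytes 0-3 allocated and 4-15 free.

Op 1: a = malloc(4) -> a = 0; heap: [0-3 ALLOC][4-33 FREE]
Op 2: a = realloc(a, 4) -> a = 0; heap: [0-3 ALLOC][4-33 FREE]
Op 3: a = realloc(a, 13) -> a = 0; heap: [0-12 ALLOC][13-33 FREE]
Op 4: free(a) -> (freed a); heap: [0-33 FREE]
Op 5: b = malloc(3) -> b = 0; heap: [0-2 ALLOC][3-33 FREE]

Answer: [0-2 ALLOC][3-33 FREE]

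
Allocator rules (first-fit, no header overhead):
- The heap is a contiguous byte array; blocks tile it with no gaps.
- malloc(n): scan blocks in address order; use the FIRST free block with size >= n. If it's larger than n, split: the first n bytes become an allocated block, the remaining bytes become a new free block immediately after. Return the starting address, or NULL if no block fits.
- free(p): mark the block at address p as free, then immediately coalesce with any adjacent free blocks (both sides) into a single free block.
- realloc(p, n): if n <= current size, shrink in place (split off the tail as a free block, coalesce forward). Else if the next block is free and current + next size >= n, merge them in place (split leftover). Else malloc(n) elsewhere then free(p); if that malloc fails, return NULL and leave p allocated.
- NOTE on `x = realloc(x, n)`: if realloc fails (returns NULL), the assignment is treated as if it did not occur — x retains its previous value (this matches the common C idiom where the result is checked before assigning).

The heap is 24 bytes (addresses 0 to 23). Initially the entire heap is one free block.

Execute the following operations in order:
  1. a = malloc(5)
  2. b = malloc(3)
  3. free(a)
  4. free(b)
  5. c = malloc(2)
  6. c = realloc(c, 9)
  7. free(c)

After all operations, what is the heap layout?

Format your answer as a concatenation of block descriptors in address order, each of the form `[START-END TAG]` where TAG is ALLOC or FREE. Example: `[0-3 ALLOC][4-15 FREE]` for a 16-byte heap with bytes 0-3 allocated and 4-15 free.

Op 1: a = malloc(5) -> a = 0; heap: [0-4 ALLOC][5-23 FREE]
Op 2: b = malloc(3) -> b = 5; heap: [0-4 ALLOC][5-7 ALLOC][8-23 FREE]
Op 3: free(a) -> (freed a); heap: [0-4 FREE][5-7 ALLOC][8-23 FREE]
Op 4: free(b) -> (freed b); heap: [0-23 FREE]
Op 5: c = malloc(2) -> c = 0; heap: [0-1 ALLOC][2-23 FREE]
Op 6: c = realloc(c, 9) -> c = 0; heap: [0-8 ALLOC][9-23 FREE]
Op 7: free(c) -> (freed c); heap: [0-23 FREE]

Answer: [0-23 FREE]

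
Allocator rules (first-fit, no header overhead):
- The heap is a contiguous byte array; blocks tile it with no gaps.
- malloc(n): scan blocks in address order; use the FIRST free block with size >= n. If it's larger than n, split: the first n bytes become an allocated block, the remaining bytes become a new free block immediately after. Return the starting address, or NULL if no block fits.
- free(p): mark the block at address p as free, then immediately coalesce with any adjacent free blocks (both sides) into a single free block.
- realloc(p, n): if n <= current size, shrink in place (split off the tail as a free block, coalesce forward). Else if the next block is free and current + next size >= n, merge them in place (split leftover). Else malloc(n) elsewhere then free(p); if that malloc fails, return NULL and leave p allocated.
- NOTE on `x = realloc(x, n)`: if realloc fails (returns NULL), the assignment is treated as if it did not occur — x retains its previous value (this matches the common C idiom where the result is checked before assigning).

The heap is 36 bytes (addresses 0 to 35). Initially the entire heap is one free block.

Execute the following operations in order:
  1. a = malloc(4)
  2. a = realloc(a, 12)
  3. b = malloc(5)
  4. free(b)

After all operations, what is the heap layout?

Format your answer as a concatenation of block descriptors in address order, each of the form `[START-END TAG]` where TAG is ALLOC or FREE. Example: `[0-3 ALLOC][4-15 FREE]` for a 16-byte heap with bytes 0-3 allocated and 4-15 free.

Op 1: a = malloc(4) -> a = 0; heap: [0-3 ALLOC][4-35 FREE]
Op 2: a = realloc(a, 12) -> a = 0; heap: [0-11 ALLOC][12-35 FREE]
Op 3: b = malloc(5) -> b = 12; heap: [0-11 ALLOC][12-16 ALLOC][17-35 FREE]
Op 4: free(b) -> (freed b); heap: [0-11 ALLOC][12-35 FREE]

Answer: [0-11 ALLOC][12-35 FREE]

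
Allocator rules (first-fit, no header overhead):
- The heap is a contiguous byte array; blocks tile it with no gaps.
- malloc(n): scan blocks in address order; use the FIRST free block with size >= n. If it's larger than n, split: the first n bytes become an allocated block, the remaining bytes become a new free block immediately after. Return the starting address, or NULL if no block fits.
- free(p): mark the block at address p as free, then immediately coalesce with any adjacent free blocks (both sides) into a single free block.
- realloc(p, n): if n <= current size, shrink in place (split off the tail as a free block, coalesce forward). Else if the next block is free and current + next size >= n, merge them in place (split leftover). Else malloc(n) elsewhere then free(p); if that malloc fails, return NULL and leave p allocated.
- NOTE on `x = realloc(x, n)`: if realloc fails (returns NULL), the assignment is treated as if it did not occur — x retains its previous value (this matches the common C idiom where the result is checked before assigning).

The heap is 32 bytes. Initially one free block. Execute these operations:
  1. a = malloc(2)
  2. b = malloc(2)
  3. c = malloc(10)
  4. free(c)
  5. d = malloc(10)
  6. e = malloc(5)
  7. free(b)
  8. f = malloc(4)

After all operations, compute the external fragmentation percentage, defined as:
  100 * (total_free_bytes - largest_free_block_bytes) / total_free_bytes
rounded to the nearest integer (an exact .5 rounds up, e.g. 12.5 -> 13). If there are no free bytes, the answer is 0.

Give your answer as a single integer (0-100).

Answer: 18

Derivation:
Op 1: a = malloc(2) -> a = 0; heap: [0-1 ALLOC][2-31 FREE]
Op 2: b = malloc(2) -> b = 2; heap: [0-1 ALLOC][2-3 ALLOC][4-31 FREE]
Op 3: c = malloc(10) -> c = 4; heap: [0-1 ALLOC][2-3 ALLOC][4-13 ALLOC][14-31 FREE]
Op 4: free(c) -> (freed c); heap: [0-1 ALLOC][2-3 ALLOC][4-31 FREE]
Op 5: d = malloc(10) -> d = 4; heap: [0-1 ALLOC][2-3 ALLOC][4-13 ALLOC][14-31 FREE]
Op 6: e = malloc(5) -> e = 14; heap: [0-1 ALLOC][2-3 ALLOC][4-13 ALLOC][14-18 ALLOC][19-31 FREE]
Op 7: free(b) -> (freed b); heap: [0-1 ALLOC][2-3 FREE][4-13 ALLOC][14-18 ALLOC][19-31 FREE]
Op 8: f = malloc(4) -> f = 19; heap: [0-1 ALLOC][2-3 FREE][4-13 ALLOC][14-18 ALLOC][19-22 ALLOC][23-31 FREE]
Free blocks: [2 9] total_free=11 largest=9 -> 100*(11-9)/11 = 200/11 ≈ 18.182 -> rounds to 18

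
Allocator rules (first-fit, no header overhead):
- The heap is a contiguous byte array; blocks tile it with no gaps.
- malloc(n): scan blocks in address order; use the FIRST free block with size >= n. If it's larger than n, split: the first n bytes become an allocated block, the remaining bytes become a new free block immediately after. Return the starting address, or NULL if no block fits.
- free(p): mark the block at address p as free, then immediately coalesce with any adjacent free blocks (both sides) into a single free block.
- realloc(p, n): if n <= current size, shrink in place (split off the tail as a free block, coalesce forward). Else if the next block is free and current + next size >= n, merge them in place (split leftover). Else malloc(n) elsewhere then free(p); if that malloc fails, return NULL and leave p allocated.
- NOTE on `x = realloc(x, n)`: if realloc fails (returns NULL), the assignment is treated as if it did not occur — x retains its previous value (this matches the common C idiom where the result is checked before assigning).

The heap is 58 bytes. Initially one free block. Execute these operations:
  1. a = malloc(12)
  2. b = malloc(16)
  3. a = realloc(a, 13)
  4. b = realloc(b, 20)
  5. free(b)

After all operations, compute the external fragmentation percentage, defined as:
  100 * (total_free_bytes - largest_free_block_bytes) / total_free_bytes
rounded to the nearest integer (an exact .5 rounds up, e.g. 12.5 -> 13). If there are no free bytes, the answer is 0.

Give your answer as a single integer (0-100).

Op 1: a = malloc(12) -> a = 0; heap: [0-11 ALLOC][12-57 FREE]
Op 2: b = malloc(16) -> b = 12; heap: [0-11 ALLOC][12-27 ALLOC][28-57 FREE]
Op 3: a = realloc(a, 13) -> a = 28; heap: [0-11 FREE][12-27 ALLOC][28-40 ALLOC][41-57 FREE]
Op 4: b = realloc(b, 20) -> NULL (b unchanged); heap: [0-11 FREE][12-27 ALLOC][28-40 ALLOC][41-57 FREE]
Op 5: free(b) -> (freed b); heap: [0-27 FREE][28-40 ALLOC][41-57 FREE]
Free blocks: [28 17] total_free=45 largest=28 -> 100*(45-28)/45 = 1700/45 ≈ 37.778 -> rounds to 38

Answer: 38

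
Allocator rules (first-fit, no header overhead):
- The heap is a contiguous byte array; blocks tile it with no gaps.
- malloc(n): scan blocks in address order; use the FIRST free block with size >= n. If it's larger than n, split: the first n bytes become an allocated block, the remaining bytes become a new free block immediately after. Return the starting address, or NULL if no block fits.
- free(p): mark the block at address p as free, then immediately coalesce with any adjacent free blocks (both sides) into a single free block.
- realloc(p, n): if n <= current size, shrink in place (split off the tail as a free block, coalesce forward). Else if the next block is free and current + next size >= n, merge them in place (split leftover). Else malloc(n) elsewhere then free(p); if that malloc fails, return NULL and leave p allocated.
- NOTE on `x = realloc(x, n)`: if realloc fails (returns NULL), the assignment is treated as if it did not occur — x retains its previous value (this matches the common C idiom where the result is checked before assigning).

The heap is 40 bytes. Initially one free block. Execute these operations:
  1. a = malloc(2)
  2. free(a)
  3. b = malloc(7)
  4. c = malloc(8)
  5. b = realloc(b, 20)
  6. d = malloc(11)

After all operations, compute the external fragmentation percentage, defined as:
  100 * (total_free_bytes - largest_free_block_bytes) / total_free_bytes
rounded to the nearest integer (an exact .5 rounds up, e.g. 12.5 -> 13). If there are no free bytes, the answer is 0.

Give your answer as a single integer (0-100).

Answer: 42

Derivation:
Op 1: a = malloc(2) -> a = 0; heap: [0-1 ALLOC][2-39 FREE]
Op 2: free(a) -> (freed a); heap: [0-39 FREE]
Op 3: b = malloc(7) -> b = 0; heap: [0-6 ALLOC][7-39 FREE]
Op 4: c = malloc(8) -> c = 7; heap: [0-6 ALLOC][7-14 ALLOC][15-39 FREE]
Op 5: b = realloc(b, 20) -> b = 15; heap: [0-6 FREE][7-14 ALLOC][15-34 ALLOC][35-39 FREE]
Op 6: d = malloc(11) -> d = NULL; heap: [0-6 FREE][7-14 ALLOC][15-34 ALLOC][35-39 FREE]
Free blocks: [7 5] total_free=12 largest=7 -> 100*(12-7)/12 = 500/12 ≈ 41.667 -> rounds to 42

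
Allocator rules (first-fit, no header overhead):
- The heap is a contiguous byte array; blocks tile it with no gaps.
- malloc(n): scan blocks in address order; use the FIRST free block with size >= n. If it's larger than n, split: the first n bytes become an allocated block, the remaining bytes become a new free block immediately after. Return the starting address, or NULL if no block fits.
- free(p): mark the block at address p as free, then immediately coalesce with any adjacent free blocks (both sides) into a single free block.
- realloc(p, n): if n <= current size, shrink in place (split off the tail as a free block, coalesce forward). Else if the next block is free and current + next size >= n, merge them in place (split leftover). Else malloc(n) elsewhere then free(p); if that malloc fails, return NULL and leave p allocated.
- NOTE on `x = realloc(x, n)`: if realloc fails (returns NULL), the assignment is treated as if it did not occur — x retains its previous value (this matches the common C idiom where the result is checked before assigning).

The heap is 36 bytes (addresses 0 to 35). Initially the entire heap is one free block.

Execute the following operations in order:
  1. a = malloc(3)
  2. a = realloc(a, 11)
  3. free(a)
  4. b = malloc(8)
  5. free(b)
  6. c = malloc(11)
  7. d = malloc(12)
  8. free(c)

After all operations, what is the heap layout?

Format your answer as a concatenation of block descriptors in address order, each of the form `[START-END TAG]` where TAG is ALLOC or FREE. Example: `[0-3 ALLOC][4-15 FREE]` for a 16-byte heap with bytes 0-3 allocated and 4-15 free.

Answer: [0-10 FREE][11-22 ALLOC][23-35 FREE]

Derivation:
Op 1: a = malloc(3) -> a = 0; heap: [0-2 ALLOC][3-35 FREE]
Op 2: a = realloc(a, 11) -> a = 0; heap: [0-10 ALLOC][11-35 FREE]
Op 3: free(a) -> (freed a); heap: [0-35 FREE]
Op 4: b = malloc(8) -> b = 0; heap: [0-7 ALLOC][8-35 FREE]
Op 5: free(b) -> (freed b); heap: [0-35 FREE]
Op 6: c = malloc(11) -> c = 0; heap: [0-10 ALLOC][11-35 FREE]
Op 7: d = malloc(12) -> d = 11; heap: [0-10 ALLOC][11-22 ALLOC][23-35 FREE]
Op 8: free(c) -> (freed c); heap: [0-10 FREE][11-22 ALLOC][23-35 FREE]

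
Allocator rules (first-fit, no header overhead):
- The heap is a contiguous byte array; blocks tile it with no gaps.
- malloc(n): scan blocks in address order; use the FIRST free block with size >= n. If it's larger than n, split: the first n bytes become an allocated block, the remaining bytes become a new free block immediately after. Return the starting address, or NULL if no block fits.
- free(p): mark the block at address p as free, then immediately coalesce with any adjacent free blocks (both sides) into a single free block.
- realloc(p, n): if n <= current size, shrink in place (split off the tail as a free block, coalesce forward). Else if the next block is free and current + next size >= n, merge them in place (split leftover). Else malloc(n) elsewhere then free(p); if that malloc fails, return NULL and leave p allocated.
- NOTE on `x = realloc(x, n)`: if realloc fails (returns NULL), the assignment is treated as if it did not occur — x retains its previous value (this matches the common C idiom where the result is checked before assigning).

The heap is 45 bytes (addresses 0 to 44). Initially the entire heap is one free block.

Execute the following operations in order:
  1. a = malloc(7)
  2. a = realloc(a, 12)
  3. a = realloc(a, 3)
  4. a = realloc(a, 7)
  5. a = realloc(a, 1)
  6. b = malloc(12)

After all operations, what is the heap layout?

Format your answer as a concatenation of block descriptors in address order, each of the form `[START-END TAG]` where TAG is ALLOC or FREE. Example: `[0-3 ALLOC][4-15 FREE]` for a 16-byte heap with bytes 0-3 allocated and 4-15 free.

Op 1: a = malloc(7) -> a = 0; heap: [0-6 ALLOC][7-44 FREE]
Op 2: a = realloc(a, 12) -> a = 0; heap: [0-11 ALLOC][12-44 FREE]
Op 3: a = realloc(a, 3) -> a = 0; heap: [0-2 ALLOC][3-44 FREE]
Op 4: a = realloc(a, 7) -> a = 0; heap: [0-6 ALLOC][7-44 FREE]
Op 5: a = realloc(a, 1) -> a = 0; heap: [0-0 ALLOC][1-44 FREE]
Op 6: b = malloc(12) -> b = 1; heap: [0-0 ALLOC][1-12 ALLOC][13-44 FREE]

Answer: [0-0 ALLOC][1-12 ALLOC][13-44 FREE]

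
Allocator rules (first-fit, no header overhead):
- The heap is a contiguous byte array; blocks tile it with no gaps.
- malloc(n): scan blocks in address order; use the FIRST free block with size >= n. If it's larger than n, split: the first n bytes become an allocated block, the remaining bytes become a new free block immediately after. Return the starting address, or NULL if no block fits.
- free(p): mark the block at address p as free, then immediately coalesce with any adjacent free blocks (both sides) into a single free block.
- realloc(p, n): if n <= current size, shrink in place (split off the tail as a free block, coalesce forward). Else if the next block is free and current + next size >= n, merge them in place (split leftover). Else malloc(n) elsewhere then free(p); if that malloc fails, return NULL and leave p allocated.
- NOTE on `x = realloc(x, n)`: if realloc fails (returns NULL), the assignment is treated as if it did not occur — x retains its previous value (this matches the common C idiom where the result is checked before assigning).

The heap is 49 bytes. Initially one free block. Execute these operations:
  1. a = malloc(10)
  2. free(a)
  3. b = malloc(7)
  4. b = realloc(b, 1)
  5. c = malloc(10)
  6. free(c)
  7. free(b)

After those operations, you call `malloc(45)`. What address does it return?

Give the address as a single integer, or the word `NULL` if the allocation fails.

Op 1: a = malloc(10) -> a = 0; heap: [0-9 ALLOC][10-48 FREE]
Op 2: free(a) -> (freed a); heap: [0-48 FREE]
Op 3: b = malloc(7) -> b = 0; heap: [0-6 ALLOC][7-48 FREE]
Op 4: b = realloc(b, 1) -> b = 0; heap: [0-0 ALLOC][1-48 FREE]
Op 5: c = malloc(10) -> c = 1; heap: [0-0 ALLOC][1-10 ALLOC][11-48 FREE]
Op 6: free(c) -> (freed c); heap: [0-0 ALLOC][1-48 FREE]
Op 7: free(b) -> (freed b); heap: [0-48 FREE]
malloc(45): first-fit scan over [0-48 FREE] -> 0

Answer: 0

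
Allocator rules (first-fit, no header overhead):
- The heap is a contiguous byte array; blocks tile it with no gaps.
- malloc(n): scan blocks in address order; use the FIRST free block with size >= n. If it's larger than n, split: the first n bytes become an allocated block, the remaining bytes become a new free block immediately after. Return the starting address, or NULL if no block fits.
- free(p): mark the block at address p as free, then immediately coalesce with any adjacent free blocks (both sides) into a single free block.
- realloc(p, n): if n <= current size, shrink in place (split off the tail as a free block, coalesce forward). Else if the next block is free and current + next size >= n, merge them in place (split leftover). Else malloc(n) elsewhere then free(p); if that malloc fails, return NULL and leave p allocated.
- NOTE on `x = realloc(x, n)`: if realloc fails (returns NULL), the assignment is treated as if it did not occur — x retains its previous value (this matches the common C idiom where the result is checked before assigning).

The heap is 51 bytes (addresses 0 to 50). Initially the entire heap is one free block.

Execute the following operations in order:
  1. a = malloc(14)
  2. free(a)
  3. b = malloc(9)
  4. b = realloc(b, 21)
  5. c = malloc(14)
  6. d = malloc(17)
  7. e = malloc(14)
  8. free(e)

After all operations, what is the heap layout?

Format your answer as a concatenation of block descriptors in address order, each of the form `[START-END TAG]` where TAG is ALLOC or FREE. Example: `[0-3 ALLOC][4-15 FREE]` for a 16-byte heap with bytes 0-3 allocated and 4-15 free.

Answer: [0-20 ALLOC][21-34 ALLOC][35-50 FREE]

Derivation:
Op 1: a = malloc(14) -> a = 0; heap: [0-13 ALLOC][14-50 FREE]
Op 2: free(a) -> (freed a); heap: [0-50 FREE]
Op 3: b = malloc(9) -> b = 0; heap: [0-8 ALLOC][9-50 FREE]
Op 4: b = realloc(b, 21) -> b = 0; heap: [0-20 ALLOC][21-50 FREE]
Op 5: c = malloc(14) -> c = 21; heap: [0-20 ALLOC][21-34 ALLOC][35-50 FREE]
Op 6: d = malloc(17) -> d = NULL; heap: [0-20 ALLOC][21-34 ALLOC][35-50 FREE]
Op 7: e = malloc(14) -> e = 35; heap: [0-20 ALLOC][21-34 ALLOC][35-48 ALLOC][49-50 FREE]
Op 8: free(e) -> (freed e); heap: [0-20 ALLOC][21-34 ALLOC][35-50 FREE]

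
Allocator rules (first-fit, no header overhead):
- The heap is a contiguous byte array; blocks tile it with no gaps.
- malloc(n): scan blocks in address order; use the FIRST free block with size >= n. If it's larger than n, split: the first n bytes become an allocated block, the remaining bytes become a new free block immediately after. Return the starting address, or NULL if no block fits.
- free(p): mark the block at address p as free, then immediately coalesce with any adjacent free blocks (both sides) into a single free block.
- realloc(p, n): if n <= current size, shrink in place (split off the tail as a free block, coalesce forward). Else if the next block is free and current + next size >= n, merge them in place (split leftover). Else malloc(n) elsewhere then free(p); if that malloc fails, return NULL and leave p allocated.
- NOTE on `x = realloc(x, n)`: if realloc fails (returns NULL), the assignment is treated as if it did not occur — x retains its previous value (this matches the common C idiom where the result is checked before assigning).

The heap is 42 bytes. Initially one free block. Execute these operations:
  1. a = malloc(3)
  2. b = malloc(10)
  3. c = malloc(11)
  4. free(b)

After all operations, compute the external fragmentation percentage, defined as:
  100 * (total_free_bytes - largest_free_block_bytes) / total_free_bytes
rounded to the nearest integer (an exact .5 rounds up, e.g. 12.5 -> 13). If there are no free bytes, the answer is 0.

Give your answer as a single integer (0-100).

Op 1: a = malloc(3) -> a = 0; heap: [0-2 ALLOC][3-41 FREE]
Op 2: b = malloc(10) -> b = 3; heap: [0-2 ALLOC][3-12 ALLOC][13-41 FREE]
Op 3: c = malloc(11) -> c = 13; heap: [0-2 ALLOC][3-12 ALLOC][13-23 ALLOC][24-41 FREE]
Op 4: free(b) -> (freed b); heap: [0-2 ALLOC][3-12 FREE][13-23 ALLOC][24-41 FREE]
Free blocks: [10 18] total_free=28 largest=18 -> 100*(28-18)/28 = 1000/28 ≈ 35.714 -> rounds to 36

Answer: 36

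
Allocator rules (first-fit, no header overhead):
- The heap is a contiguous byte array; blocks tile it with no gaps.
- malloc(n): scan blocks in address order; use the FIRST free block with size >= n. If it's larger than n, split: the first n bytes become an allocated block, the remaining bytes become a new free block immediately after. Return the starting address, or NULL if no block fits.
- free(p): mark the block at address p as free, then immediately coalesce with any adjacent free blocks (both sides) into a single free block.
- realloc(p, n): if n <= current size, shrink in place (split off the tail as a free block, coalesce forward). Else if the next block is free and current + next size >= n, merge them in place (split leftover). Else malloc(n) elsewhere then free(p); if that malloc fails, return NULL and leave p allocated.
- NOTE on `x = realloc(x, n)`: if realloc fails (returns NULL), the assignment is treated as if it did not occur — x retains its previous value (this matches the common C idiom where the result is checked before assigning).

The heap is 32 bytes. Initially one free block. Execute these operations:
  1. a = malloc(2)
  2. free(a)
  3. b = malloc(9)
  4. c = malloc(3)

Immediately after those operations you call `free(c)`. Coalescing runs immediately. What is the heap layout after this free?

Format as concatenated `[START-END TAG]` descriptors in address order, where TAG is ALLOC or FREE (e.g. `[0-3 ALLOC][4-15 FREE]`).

Op 1: a = malloc(2) -> a = 0; heap: [0-1 ALLOC][2-31 FREE]
Op 2: free(a) -> (freed a); heap: [0-31 FREE]
Op 3: b = malloc(9) -> b = 0; heap: [0-8 ALLOC][9-31 FREE]
Op 4: c = malloc(3) -> c = 9; heap: [0-8 ALLOC][9-11 ALLOC][12-31 FREE]
free(c): c = 9 -> block [9-11 ALLOC]; mark free, coalesce with adjacent free neighbors -> [0-8 ALLOC][9-31 FREE]

Answer: [0-8 ALLOC][9-31 FREE]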